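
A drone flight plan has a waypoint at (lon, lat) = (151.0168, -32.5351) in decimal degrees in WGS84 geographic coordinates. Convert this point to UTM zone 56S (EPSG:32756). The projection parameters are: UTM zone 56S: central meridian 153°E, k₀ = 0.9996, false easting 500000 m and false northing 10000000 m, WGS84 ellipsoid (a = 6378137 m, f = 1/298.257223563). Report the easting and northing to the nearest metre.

E 313756 m, N 6398516 m

Zone 56 central meridian λ₀ = 6×56 − 183 = 153°; Δλ = -1.9832°.
Transverse Mercator on WGS84 with k₀ = 0.9996 gives E = 313756.437 m, N = 6398516.053 m.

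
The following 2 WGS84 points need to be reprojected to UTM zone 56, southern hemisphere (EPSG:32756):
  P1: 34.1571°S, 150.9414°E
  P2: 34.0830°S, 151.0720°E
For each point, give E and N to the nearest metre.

UTM zone 56S: λ₀ = 153°, k₀ = 0.9996.
P1 (-34.1571°, 150.9414°) → (310228.228, 6218510.234) m.
P2 (-34.0830°, 151.0720°) → (322114.147, 6226963.491) m.

P1: E 310228 m, N 6218510 m; P2: E 322114 m, N 6226963 m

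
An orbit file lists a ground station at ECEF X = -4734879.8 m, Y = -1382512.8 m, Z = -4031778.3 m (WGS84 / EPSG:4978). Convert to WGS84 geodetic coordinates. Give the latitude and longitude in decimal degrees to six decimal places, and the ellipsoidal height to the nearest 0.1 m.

λ = atan2(Y, X) = -163.72299955°; p = √(X²+Y²) = 4932588.4 m.
Bowring's method on WGS84 (a = 6378137 m, b = 6356752.314 m) gives φ = -39.45040036°, h = 1141.722 m.

lat -39.450400°, lon -163.723000°, h 1141.7 m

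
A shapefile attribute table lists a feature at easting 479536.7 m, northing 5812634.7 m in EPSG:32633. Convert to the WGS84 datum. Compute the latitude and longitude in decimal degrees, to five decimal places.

lat 52.46350°, lon 14.69880°

Zone 33N: λ₀ = 15°, k₀ = 0.9996, false easting 500000 m.
Meridian distance M = (N − FN)/k₀ = 5814960.7 m.
Inverse transverse Mercator on WGS84 gives φ = 52.46350008°, λ = 14.69879977°.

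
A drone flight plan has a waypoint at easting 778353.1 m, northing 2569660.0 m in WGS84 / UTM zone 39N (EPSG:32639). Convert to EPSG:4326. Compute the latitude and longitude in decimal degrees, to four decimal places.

Zone 39N: λ₀ = 51°, k₀ = 0.9996, false easting 500000 m.
Meridian distance M = (N − FN)/k₀ = 2570688.3 m.
Inverse transverse Mercator on WGS84 gives φ = 23.21259963°, λ = 53.71969955°.

lat 23.2126°, lon 53.7197°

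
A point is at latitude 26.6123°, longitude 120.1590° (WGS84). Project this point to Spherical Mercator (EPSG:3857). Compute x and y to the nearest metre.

x 13376039 m, y 3075117 m

Web Mercator is spherical with R = a = 6378137 m.
x = R·λ = 6378137 × 2.097170176 = 13376038.694 m.
y = R·ln tan(π/4 + φ/2) = 6378137 × 0.482133999 = 3075116.700 m.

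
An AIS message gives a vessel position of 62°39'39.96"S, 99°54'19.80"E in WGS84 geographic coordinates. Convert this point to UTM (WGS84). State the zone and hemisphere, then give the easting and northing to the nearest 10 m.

Longitude 99.9055° lies in the 6° band [96°, 102°), giving zone 47; latitude is south of the equator, so 47S.
Zone 47 central meridian λ₀ = 6×47 − 183 = 99°; Δλ = +0.9055°.
Transverse Mercator on WGS84 with k₀ = 0.9996 gives E = 546395.659 m, N = 3051843.439 m.

Zone 47S: E 546400 m, N 3051840 m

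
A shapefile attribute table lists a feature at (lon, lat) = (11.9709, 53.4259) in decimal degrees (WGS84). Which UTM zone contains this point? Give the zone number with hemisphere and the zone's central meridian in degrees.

Zone 32N, central meridian 9°

UTM zone = ⌊(λ + 180)/6⌋ + 1; 11.9709° ∈ [6°, 12°) → zone 32.
Hemisphere: N (φ ≥ 0).
Central meridian λ₀ = 6×32 − 183 = 9°.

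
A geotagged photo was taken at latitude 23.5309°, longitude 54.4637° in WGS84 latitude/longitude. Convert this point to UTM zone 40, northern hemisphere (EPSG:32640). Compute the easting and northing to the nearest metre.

Zone 40 central meridian λ₀ = 6×40 − 183 = 57°; Δλ = -2.5363°.
Transverse Mercator on WGS84 with k₀ = 0.9996 gives E = 241045.726 m, N = 2604581.515 m.

E 241046 m, N 2604582 m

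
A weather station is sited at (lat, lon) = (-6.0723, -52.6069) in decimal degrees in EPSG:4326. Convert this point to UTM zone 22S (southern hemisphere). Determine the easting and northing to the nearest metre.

E 322166 m, N 9328539 m

Zone 22 central meridian λ₀ = 6×22 − 183 = -51°; Δλ = -1.6069°.
Transverse Mercator on WGS84 with k₀ = 0.9996 gives E = 322165.910 m, N = 9328539.374 m.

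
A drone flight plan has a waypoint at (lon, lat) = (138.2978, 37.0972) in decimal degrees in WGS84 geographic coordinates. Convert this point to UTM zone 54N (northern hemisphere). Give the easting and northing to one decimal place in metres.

E 259850.8 m, N 4109072.4 m

Zone 54 central meridian λ₀ = 6×54 − 183 = 141°; Δλ = -2.7022°.
Transverse Mercator on WGS84 with k₀ = 0.9996 gives E = 259850.795 m, N = 4109072.364 m.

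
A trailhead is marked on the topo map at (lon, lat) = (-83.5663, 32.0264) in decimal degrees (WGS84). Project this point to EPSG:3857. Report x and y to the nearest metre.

Web Mercator is spherical with R = a = 6378137 m.
x = R·λ = 6378137 × -1.458507079 = -9302557.963 m.
y = R·ln tan(π/4 + φ/2) = 6378137 × 0.590576298 = 3766776.536 m.

x -9302558 m, y 3766777 m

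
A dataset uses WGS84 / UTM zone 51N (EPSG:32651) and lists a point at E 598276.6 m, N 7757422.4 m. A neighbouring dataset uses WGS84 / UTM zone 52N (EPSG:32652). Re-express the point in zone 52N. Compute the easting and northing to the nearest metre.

E 368300 m, N 7759067 m

UTM 51N → geographic: φ = 69.90570016°, λ = 125.56369876°.
UTM 52N (λ₀ = 129°) forward: E = 368299.896 m, N = 7759067.434 m.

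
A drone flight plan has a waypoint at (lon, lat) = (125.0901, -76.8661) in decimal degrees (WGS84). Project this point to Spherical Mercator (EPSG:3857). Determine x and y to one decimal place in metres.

x 13924966.2 m, y -13788161.8 m

Web Mercator is spherical with R = a = 6378137 m.
x = R·λ = 6378137 × 2.183234107 = 13924966.235 m.
y = R·ln tan(π/4 + φ/2) = 6378137 × -2.161785141 = -13788161.797 m.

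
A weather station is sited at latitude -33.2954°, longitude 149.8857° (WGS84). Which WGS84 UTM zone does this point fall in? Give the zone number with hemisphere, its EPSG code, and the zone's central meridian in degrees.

UTM zone = ⌊(λ + 180)/6⌋ + 1; 149.8857° ∈ [144°, 150°) → zone 55.
Hemisphere: S (φ < 0).
Central meridian λ₀ = 6×55 − 183 = 147°.
EPSG code: 32755.

Zone 55S (EPSG:32755), central meridian 147°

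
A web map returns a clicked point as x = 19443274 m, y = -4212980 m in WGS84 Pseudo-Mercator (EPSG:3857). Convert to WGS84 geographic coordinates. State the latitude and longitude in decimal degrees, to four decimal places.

lat -35.3605°, lon 174.6619°

R = 6378137 m. λ = x/R = 174.66190208°.
φ = 2·arctan(exp(y/R)) − 90° = 2·arctan(0.51658) − 90° = -35.36049843°.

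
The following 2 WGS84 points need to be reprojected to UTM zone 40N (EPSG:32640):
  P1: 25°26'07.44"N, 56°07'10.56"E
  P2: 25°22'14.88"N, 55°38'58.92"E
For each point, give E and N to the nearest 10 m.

P1: E 411470 m, N 2813450 m; P2: E 364150 m, N 2806690 m

UTM zone 40N: λ₀ = 57°, k₀ = 0.9996.
P1 (25.4354°, 56.1196°) → (411472.513, 2813452.522) m.
P2 (25.3708°, 55.6497°) → (364145.385, 2806692.941) m.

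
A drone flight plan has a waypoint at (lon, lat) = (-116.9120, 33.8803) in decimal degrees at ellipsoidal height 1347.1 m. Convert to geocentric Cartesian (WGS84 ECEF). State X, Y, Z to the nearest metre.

WGS84: a = 6378137 m, e² = 0.006694380; N(φ) = a/√(1−e²sin²φ) = 6384781.762 m.
X = (N+h)·cosφ·cosλ = -2399703.912 m; Y = (N+h)·cosφ·sinλ = -4727620.522 m; Z = (N(1−e²)+h)·sinφ = 3536182.406 m.

X -2399704 m, Y -4727621 m, Z 3536182 m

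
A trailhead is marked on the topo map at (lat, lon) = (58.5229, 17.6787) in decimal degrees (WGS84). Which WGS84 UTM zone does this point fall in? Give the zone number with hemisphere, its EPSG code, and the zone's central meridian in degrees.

Zone 33N (EPSG:32633), central meridian 15°

UTM zone = ⌊(λ + 180)/6⌋ + 1; 17.6787° ∈ [12°, 18°) → zone 33.
Hemisphere: N (φ ≥ 0).
Central meridian λ₀ = 6×33 − 183 = 15°.
EPSG code: 32633.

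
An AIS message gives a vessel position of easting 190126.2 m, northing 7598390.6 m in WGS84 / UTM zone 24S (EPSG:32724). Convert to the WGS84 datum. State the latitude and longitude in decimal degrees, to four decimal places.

Zone 24S: λ₀ = -39°, k₀ = 0.9996, false easting 500000 m, false northing 10000000 m.
Meridian distance M = (N − FN)/k₀ = -2402570.4 m.
Inverse transverse Mercator on WGS84 gives φ = -21.69089987°, λ = -41.99460044°.

lat -21.6909°, lon -41.9946°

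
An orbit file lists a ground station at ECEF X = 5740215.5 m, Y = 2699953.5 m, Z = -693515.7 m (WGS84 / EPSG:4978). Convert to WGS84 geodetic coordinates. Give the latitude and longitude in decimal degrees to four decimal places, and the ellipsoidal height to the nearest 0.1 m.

λ = atan2(Y, X) = 25.19030010°; p = √(X²+Y²) = 6343486.7 m.
Bowring's method on WGS84 (a = 6378137 m, b = 6356752.314 m) gives φ = -6.28090036°, h = 3400.952 m.

lat -6.2809°, lon 25.1903°, h 3401.0 m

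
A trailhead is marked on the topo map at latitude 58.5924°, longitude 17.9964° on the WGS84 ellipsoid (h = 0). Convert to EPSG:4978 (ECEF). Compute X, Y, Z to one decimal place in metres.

WGS84: a = 6378137 m, e² = 0.006694380; N(φ) = a/√(1−e²sin²φ) = 6393745.261 m.
X = (N+h)·cosφ·cosλ = 3168915.316 m; Y = (N+h)·cosφ·sinλ = 1029422.877 m; Z = (N(1−e²)+h)·sinφ = 5420413.590 m.

X 3168915.3 m, Y 1029422.9 m, Z 5420413.6 m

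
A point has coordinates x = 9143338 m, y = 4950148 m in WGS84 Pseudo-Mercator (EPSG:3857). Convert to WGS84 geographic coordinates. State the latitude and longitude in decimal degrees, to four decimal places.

R = 6378137 m. λ = x/R = 82.13600273°.
φ = 2·arctan(exp(y/R)) − 90° = 2·arctan(2.17301) − 90° = 40.57699963°.

lat 40.5770°, lon 82.1360°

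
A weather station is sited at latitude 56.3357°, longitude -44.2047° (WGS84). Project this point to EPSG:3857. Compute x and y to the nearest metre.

x -4920845 m, y 7625536 m

Web Mercator is spherical with R = a = 6378137 m.
x = R·λ = 6378137 × -0.771517560 = -4920844.695 m.
y = R·ln tan(π/4 + φ/2) = 6378137 × 1.195574250 = 7625536.359 m.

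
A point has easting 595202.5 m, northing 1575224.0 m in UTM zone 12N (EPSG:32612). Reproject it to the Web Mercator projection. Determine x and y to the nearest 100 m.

Unproject from UTM 12N (λ₀ = -111°) → φ = 14.24699993°, λ = -110.11750021°.
Web Mercator (R = 6378137 m): x = -12258224.051 m, y = 1602569.532 m.

x -12258200 m, y 1602600 m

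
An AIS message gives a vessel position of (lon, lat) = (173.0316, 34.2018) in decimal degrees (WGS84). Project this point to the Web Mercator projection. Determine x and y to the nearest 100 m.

Web Mercator is spherical with R = a = 6378137 m.
x = R·λ = 6378137 × 3.019971130 = 19261789.603 m.
y = R·ln tan(π/4 + φ/2) = 6378137 × 0.635911573 = 4055931.130 m.

x 19261800 m, y 4055900 m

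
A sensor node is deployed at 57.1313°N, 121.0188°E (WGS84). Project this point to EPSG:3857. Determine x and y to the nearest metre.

x 13471751 m, y 7787003 m

Web Mercator is spherical with R = a = 6378137 m.
x = R·λ = 6378137 × 2.112176517 = 13471751.192 m.
y = R·ln tan(π/4 + φ/2) = 6378137 × 1.220889852 = 7787002.739 m.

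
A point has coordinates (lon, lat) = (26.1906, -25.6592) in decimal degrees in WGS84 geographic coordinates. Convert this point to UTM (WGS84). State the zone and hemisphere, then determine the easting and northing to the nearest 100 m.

Longitude 26.1906° lies in the 6° band [24°, 30°), giving zone 35; latitude is south of the equator, so 35S.
Zone 35 central meridian λ₀ = 6×35 − 183 = 27°; Δλ = -0.8094°.
Transverse Mercator on WGS84 with k₀ = 0.9996 gives E = 418763.144 m, N = 7161808.242 m.

Zone 35S: E 418800 m, N 7161800 m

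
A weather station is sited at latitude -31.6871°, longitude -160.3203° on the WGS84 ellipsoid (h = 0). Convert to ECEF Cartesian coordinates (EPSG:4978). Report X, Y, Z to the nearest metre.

WGS84: a = 6378137 m, e² = 0.006694380; N(φ) = a/√(1−e²sin²φ) = 6384035.726 m.
X = (N+h)·cosφ·cosλ = -5115058.867 m; Y = (N+h)·cosφ·sinλ = -1829411.874 m; Z = (N(1−e²)+h)·sinφ = -3330957.816 m.

X -5115059 m, Y -1829412 m, Z -3330958 m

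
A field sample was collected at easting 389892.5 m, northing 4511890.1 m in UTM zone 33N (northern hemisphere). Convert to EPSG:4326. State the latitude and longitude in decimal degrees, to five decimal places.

Zone 33N: λ₀ = 15°, k₀ = 0.9996, false easting 500000 m.
Meridian distance M = (N − FN)/k₀ = 4513695.6 m.
Inverse transverse Mercator on WGS84 gives φ = 40.75060034°, λ = 13.69569984°.

lat 40.75060°, lon 13.69570°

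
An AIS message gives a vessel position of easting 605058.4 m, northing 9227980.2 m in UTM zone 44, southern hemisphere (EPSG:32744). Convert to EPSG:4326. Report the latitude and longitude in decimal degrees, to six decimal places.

lat -6.983400°, lon 81.951100°

Zone 44S: λ₀ = 81°, k₀ = 0.9996, false easting 500000 m, false northing 10000000 m.
Meridian distance M = (N − FN)/k₀ = -772328.7 m.
Inverse transverse Mercator on WGS84 gives φ = -6.98339984°, λ = 81.95110005°.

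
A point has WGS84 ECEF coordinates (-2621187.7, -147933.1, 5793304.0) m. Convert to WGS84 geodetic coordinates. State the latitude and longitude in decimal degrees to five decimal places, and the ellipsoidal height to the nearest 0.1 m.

lat 65.76570°, lon -176.76980°, h 34.6 m

λ = atan2(Y, X) = -176.76980008°; p = √(X²+Y²) = 2625358.9 m.
Bowring's method on WGS84 (a = 6378137 m, b = 6356752.314 m) gives φ = 65.76570000°, h = 34.576 m.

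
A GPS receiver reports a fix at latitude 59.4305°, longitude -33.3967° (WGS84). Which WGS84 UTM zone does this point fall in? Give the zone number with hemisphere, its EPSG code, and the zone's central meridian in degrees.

UTM zone = ⌊(λ + 180)/6⌋ + 1; -33.3967° ∈ [-36°, -30°) → zone 25.
Hemisphere: N (φ ≥ 0).
Central meridian λ₀ = 6×25 − 183 = -33°.
EPSG code: 32625.

Zone 25N (EPSG:32625), central meridian -33°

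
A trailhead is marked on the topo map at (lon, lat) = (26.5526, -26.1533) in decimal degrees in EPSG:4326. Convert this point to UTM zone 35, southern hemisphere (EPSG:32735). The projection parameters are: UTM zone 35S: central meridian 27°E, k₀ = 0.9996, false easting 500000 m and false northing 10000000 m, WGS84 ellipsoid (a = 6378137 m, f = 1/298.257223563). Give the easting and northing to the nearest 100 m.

Zone 35 central meridian λ₀ = 6×35 − 183 = 27°; Δλ = -0.4474°.
Transverse Mercator on WGS84 with k₀ = 0.9996 gives E = 455283.245 m, N = 7107262.020 m.

E 455300 m, N 7107300 m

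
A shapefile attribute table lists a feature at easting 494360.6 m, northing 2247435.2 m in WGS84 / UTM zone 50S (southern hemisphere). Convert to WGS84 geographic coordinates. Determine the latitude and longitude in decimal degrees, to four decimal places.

lat -69.8806°, lon 116.8531°

Zone 50S: λ₀ = 117°, k₀ = 0.9996, false easting 500000 m, false northing 10000000 m.
Meridian distance M = (N − FN)/k₀ = -7755667.1 m.
Inverse transverse Mercator on WGS84 gives φ = -69.88059967°, λ = 116.85310057°.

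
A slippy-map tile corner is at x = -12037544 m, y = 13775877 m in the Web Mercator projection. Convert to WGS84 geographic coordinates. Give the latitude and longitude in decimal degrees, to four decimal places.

R = 6378137 m. λ = x/R = -108.13509758°.
φ = 2·arctan(exp(y/R)) − 90° = 2·arctan(8.66992) − 90° = 76.84100050°.

lat 76.8410°, lon -108.1351°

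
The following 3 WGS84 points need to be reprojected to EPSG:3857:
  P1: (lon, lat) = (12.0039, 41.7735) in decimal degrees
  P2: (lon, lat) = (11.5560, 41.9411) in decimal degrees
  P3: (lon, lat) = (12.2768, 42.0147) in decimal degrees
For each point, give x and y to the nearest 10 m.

P1: x 1336270 m, y 5127110 m; P2: x 1286410 m, y 5152160 m; P3: x 1366650 m, y 5163180 m

Web Mercator: x = R·λ, y = R·ln tan(π/4+φ/2), R = 6378137 m.
P1 (41.7735°, 12.0039°) → (1336268.036, 5127110.995) m.
P2 (41.9411°, 11.5560°) → (1286408.036, 5152160.589) m.
P3 (42.0147°, 12.2768°) → (1366647.125, 5163181.687) m.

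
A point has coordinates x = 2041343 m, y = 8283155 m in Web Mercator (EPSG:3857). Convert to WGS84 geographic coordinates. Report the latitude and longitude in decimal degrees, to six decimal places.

R = 6378137 m. λ = x/R = 18.33769617°.
φ = 2·arctan(exp(y/R)) − 90° = 2·arctan(3.66445) − 90° = 59.47219999°.

lat 59.472200°, lon 18.337696°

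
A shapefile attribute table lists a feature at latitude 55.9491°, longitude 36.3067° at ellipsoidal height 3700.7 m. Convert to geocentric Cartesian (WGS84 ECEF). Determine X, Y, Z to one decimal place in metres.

WGS84: a = 6378137 m, e² = 0.006694380; N(φ) = a/√(1−e²sin²φ) = 6392843.242 m.
X = (N+h)·cosφ·cosλ = 2886274.104 m; Y = (N+h)·cosφ·sinλ = 2120698.786 m; Z = (N(1−e²)+h)·sinφ = 5264337.229 m.

X 2886274.1 m, Y 2120698.8 m, Z 5264337.2 m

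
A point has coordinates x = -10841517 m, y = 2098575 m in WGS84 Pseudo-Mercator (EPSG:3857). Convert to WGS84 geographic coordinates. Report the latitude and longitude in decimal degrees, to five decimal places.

lat 18.52060°, lon -97.39100°

R = 6378137 m. λ = x/R = -97.39100424°.
φ = 2·arctan(exp(y/R)) − 90° = 2·arctan(1.38961) − 90° = 18.52060148°.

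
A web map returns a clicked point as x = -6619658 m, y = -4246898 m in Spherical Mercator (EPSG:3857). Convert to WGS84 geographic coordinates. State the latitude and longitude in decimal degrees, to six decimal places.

lat -35.608599°, lon -59.465400°

R = 6378137 m. λ = x/R = -59.46539957°.
φ = 2·arctan(exp(y/R)) − 90° = 2·arctan(0.51384) − 90° = -35.60859907°.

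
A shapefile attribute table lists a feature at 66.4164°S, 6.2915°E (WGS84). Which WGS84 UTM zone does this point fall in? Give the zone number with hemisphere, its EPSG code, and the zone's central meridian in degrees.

Zone 32S (EPSG:32732), central meridian 9°

UTM zone = ⌊(λ + 180)/6⌋ + 1; 6.2915° ∈ [6°, 12°) → zone 32.
Hemisphere: S (φ < 0).
Central meridian λ₀ = 6×32 − 183 = 9°.
EPSG code: 32732.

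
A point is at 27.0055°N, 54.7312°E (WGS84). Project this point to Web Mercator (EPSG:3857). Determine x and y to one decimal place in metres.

x 6092649.3 m, y 3124158.9 m

Web Mercator is spherical with R = a = 6378137 m.
x = R·λ = 6378137 × 0.955239644 = 6092649.315 m.
y = R·ln tan(π/4 + φ/2) = 6378137 × 0.489823113 = 3124158.918 m.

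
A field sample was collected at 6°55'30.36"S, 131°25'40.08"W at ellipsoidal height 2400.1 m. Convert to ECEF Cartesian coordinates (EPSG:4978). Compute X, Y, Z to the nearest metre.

X -4191251 m, Y -4749393 m, Z -764201 m

WGS84: a = 6378137 m, e² = 0.006694380; N(φ) = a/√(1−e²sin²φ) = 6378447.382 m.
X = (N+h)·cosφ·cosλ = -4191250.511 m; Y = (N+h)·cosφ·sinλ = -4749393.075 m; Z = (N(1−e²)+h)·sinφ = -764201.450 m.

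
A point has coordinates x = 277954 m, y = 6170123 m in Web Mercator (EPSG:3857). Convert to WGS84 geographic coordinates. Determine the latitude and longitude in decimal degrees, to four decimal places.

lat 48.3789°, lon 2.4969°

R = 6378137 m. λ = x/R = 2.49690326°.
φ = 2·arctan(exp(y/R)) − 90° = 2·arctan(2.63106) − 90° = 48.37889773°.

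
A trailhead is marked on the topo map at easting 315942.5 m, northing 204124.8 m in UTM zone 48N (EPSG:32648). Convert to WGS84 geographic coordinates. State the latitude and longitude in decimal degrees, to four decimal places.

lat 1.8460°, lon 103.3453°

Zone 48N: λ₀ = 105°, k₀ = 0.9996, false easting 500000 m.
Meridian distance M = (N − FN)/k₀ = 204206.5 m.
Inverse transverse Mercator on WGS84 gives φ = 1.84599993°, λ = 103.34529972°.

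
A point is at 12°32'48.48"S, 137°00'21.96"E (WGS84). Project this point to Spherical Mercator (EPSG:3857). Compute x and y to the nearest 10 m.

Web Mercator is spherical with R = a = 6378137 m.
x = R·λ = 6378137 × 2.391207540 = 15251449.288 m.
y = R·ln tan(π/4 + φ/2) = 6378137 × -0.220754417 = -1408001.916 m.

x 15251450 m, y -1408000 m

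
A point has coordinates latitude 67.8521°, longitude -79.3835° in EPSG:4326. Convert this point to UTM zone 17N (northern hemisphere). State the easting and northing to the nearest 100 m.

Zone 17 central meridian λ₀ = 6×17 − 183 = -81°; Δλ = +1.6165°.
Transverse Mercator on WGS84 with k₀ = 0.9996 gives E = 568002.122 m, N = 7527263.488 m.

E 568000 m, N 7527300 m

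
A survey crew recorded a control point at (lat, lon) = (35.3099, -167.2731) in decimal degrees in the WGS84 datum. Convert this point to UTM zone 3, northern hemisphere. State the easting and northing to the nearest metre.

Zone 3 central meridian λ₀ = 6×3 − 183 = -165°; Δλ = -2.2731°.
Transverse Mercator on WGS84 with k₀ = 0.9996 gives E = 293342.792 m, N = 3909780.835 m.

E 293343 m, N 3909781 m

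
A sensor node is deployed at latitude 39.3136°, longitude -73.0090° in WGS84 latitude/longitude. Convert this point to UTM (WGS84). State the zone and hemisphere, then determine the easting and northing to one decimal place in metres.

Zone 18N: E 671647.4 m, N 4353468.0 m

Longitude -73.0090° lies in the 6° band [-78°, -72°), giving zone 18; latitude is north of the equator, so 18N.
Zone 18 central meridian λ₀ = 6×18 − 183 = -75°; Δλ = +1.9910°.
Transverse Mercator on WGS84 with k₀ = 0.9996 gives E = 671647.444 m, N = 4353467.972 m.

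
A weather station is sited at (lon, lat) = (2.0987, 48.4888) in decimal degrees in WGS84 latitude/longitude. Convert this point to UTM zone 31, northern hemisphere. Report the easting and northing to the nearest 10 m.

Zone 31 central meridian λ₀ = 6×31 − 183 = 3°; Δλ = -0.9013°.
Transverse Mercator on WGS84 with k₀ = 0.9996 gives E = 433404.965 m, N = 5371022.880 m.

E 433400 m, N 5371020 m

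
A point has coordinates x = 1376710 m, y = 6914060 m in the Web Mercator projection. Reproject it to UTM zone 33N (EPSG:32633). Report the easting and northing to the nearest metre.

E 321804 m, N 5833888 m

Web Mercator inverse (R = 6378137 m) → φ = 52.62569754°, λ = 12.36719635°.
UTM 33N forward: E = 321803.809 m, N = 5833888.355 m.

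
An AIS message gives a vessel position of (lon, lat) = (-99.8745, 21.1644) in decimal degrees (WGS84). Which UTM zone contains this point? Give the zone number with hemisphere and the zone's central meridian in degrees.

Zone 14N, central meridian -99°

UTM zone = ⌊(λ + 180)/6⌋ + 1; -99.8745° ∈ [-102°, -96°) → zone 14.
Hemisphere: N (φ ≥ 0).
Central meridian λ₀ = 6×14 − 183 = -99°.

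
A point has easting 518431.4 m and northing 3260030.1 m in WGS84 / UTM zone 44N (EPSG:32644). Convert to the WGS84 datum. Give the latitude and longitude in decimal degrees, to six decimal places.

Zone 44N: λ₀ = 81°, k₀ = 0.9996, false easting 500000 m.
Meridian distance M = (N − FN)/k₀ = 3261334.6 m.
Inverse transverse Mercator on WGS84 gives φ = 29.46959965°, λ = 81.19009963°.

lat 29.469600°, lon 81.190100°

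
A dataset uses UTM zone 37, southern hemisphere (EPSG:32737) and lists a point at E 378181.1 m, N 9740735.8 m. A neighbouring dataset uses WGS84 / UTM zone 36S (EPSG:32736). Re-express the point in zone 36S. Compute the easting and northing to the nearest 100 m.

E 1046000 m, N 9739800 m

UTM 37S → geographic: φ = -2.34520017°, λ = 37.90439973°.
UTM 36S (λ₀ = 33°) forward: E = 1045952.217 m, N = 9739825.537 m.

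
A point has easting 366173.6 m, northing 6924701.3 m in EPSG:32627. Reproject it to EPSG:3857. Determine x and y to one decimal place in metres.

Unproject from UTM 27N (λ₀ = -21°) → φ = 62.42939983°, λ = -23.59209959°.
Web Mercator (R = 6378137 m): x = -2626260.513 m, y = 8961685.966 m.

x -2626260.5 m, y 8961686.0 m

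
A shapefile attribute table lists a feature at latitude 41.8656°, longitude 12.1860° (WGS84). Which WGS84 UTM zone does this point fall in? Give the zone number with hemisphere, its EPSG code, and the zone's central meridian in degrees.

Zone 33N (EPSG:32633), central meridian 15°

UTM zone = ⌊(λ + 180)/6⌋ + 1; 12.1860° ∈ [12°, 18°) → zone 33.
Hemisphere: N (φ ≥ 0).
Central meridian λ₀ = 6×33 − 183 = 15°.
EPSG code: 32633.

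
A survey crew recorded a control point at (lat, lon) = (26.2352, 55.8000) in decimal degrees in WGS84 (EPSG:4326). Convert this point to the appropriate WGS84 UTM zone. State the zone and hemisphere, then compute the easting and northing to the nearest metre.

Zone 40N: E 380142 m, N 2902286 m

Longitude 55.8000° lies in the 6° band [54°, 60°), giving zone 40; latitude is north of the equator, so 40N.
Zone 40 central meridian λ₀ = 6×40 − 183 = 57°; Δλ = -1.2000°.
Transverse Mercator on WGS84 with k₀ = 0.9996 gives E = 380141.575 m, N = 2902286.080 m.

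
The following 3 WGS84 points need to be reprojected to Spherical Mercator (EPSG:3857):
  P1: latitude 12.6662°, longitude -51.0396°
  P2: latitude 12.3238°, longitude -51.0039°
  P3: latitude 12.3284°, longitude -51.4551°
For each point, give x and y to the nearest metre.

P1: x -5681702 m, y 1421622 m; P2: x -5677728 m, y 1382581 m; P3: x -5727956 m, y 1383105 m

Web Mercator: x = R·λ, y = R·ln tan(π/4+φ/2), R = 6378137 m.
P1 (12.6662°, -51.0396°) → (-5681702.282, 1421621.814) m.
P2 (12.3238°, -51.0039°) → (-5677728.176, 1382581.279) m.
P3 (12.3284°, -51.4551°) → (-5727955.531, 1383105.431) m.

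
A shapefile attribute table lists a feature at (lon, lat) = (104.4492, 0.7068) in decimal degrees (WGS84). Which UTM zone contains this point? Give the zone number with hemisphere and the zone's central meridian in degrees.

UTM zone = ⌊(λ + 180)/6⌋ + 1; 104.4492° ∈ [102°, 108°) → zone 48.
Hemisphere: N (φ ≥ 0).
Central meridian λ₀ = 6×48 − 183 = 105°.

Zone 48N, central meridian 105°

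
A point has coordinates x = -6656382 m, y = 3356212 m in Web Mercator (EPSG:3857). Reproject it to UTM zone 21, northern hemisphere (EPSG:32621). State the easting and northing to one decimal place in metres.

E 227280.6 m, N 3194267.9 m

Web Mercator inverse (R = 6378137 m) → φ = 28.84719720°, λ = -59.79529688°.
UTM 21N forward: E = 227280.590 m, N = 3194267.915 m.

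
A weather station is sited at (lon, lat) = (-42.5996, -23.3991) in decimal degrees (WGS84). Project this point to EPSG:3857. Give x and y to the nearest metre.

Web Mercator is spherical with R = a = 6378137 m.
x = R·λ = 6378137 × -0.743503280 = -4742165.780 m.
y = R·ln tan(π/4 + φ/2) = 6378137 × -0.420241038 = -2680354.916 m.

x -4742166 m, y -2680355 m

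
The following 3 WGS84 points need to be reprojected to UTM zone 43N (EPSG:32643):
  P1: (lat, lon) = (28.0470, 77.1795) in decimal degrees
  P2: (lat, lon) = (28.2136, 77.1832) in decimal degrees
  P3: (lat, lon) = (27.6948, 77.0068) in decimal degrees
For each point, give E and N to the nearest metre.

P1: E 714230 m, N 3104325 m; P2: E 714262 m, N 3122795 m; P3: E 697890 m, N 3065006 m

UTM zone 43N: λ₀ = 75°, k₀ = 0.9996.
P1 (28.0470°, 77.1795°) → (714229.916, 3104325.274) m.
P2 (28.2136°, 77.1832°) → (714261.846, 3122794.771) m.
P3 (27.6948°, 77.0068°) → (697889.913, 3065005.646) m.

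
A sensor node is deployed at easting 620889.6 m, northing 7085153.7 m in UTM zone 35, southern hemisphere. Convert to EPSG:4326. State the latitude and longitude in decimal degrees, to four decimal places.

lat -26.3485°, lon 28.2115°

Zone 35S: λ₀ = 27°, k₀ = 0.9996, false easting 500000 m, false northing 10000000 m.
Meridian distance M = (N − FN)/k₀ = -2916012.7 m.
Inverse transverse Mercator on WGS84 gives φ = -26.34850044°, λ = 28.21149983°.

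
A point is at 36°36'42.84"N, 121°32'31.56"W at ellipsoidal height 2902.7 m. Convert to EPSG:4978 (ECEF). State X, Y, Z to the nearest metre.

X -2682651 m, Y -4370476 m, Z 3784640 m

WGS84: a = 6378137 m, e² = 0.006694380; N(φ) = a/√(1−e²sin²φ) = 6385744.004 m.
X = (N+h)·cosφ·cosλ = -2682650.545 m; Y = (N+h)·cosφ·sinλ = -4370476.195 m; Z = (N(1−e²)+h)·sinφ = 3784640.342 m.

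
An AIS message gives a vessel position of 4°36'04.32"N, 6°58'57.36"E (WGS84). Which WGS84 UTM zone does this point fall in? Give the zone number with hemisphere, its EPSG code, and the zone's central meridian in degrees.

UTM zone = ⌊(λ + 180)/6⌋ + 1; 6.9826° ∈ [6°, 12°) → zone 32.
Hemisphere: N (φ ≥ 0).
Central meridian λ₀ = 6×32 − 183 = 9°.
EPSG code: 32632.

Zone 32N (EPSG:32632), central meridian 9°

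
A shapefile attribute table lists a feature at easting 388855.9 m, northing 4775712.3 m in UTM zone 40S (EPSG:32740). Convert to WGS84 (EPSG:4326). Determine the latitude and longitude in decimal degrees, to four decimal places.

Zone 40S: λ₀ = 57°, k₀ = 0.9996, false easting 500000 m, false northing 10000000 m.
Meridian distance M = (N − FN)/k₀ = -5226378.3 m.
Inverse transverse Mercator on WGS84 gives φ = -47.16270016°, λ = 55.53360037°.

lat -47.1627°, lon 55.5336°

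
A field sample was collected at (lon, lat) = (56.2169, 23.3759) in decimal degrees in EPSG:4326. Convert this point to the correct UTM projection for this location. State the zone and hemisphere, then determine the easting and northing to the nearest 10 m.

Longitude 56.2169° lies in the 6° band [54°, 60°), giving zone 40; latitude is north of the equator, so 40N.
Zone 40 central meridian λ₀ = 6×40 − 183 = 57°; Δλ = -0.7831°.
Transverse Mercator on WGS84 with k₀ = 0.9996 gives E = 419968.943 m, N = 2585349.782 m.

Zone 40N: E 419970 m, N 2585350 m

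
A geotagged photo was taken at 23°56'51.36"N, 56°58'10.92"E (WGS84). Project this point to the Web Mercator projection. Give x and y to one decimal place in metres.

Web Mercator is spherical with R = a = 6378137 m.
x = R·λ = 6378137 × 0.994308839 = 6341837.995 m.
y = R·ln tan(π/4 + φ/2) = 6378137 × 0.430693828 = 2747024.240 m.

x 6341838.0 m, y 2747024.2 m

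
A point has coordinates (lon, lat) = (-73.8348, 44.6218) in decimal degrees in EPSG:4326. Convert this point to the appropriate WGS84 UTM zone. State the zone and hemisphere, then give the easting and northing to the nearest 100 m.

Longitude -73.8348° lies in the 6° band [-78°, -72°), giving zone 18; latitude is north of the equator, so 18N.
Zone 18 central meridian λ₀ = 6×18 − 183 = -75°; Δλ = +1.1652°.
Transverse Mercator on WGS84 with k₀ = 0.9996 gives E = 592437.815 m, N = 4941598.849 m.

Zone 18N: E 592400 m, N 4941600 m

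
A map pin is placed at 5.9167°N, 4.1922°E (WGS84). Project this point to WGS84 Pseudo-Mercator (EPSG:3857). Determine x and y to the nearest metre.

x 466674 m, y 659818 m

Web Mercator is spherical with R = a = 6378137 m.
x = R·λ = 6378137 × 0.073167693 = 466673.569 m.
y = R·ln tan(π/4 + φ/2) = 6378137 × 0.103449922 = 659817.775 m.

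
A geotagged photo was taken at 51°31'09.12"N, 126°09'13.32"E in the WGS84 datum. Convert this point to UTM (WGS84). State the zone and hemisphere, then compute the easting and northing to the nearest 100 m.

Zone 52N: E 302500 m, N 5711400 m

Longitude 126.1537° lies in the 6° band [126°, 132°), giving zone 52; latitude is north of the equator, so 52N.
Zone 52 central meridian λ₀ = 6×52 − 183 = 129°; Δλ = -2.8463°.
Transverse Mercator on WGS84 with k₀ = 0.9996 gives E = 302531.819 m, N = 5711405.467 m.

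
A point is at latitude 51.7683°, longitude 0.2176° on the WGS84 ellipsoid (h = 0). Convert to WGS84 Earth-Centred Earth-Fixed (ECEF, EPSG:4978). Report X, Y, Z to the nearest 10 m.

WGS84: a = 6378137 m, e² = 0.006694380; N(φ) = a/√(1−e²sin²φ) = 6391350.892 m.
X = (N+h)·cosφ·cosλ = 3955214.819 m; Y = (N+h)·cosφ·sinλ = 15021.331 m; Z = (N(1−e²)+h)·sinφ = 4986890.477 m.

X 3955210 m, Y 15020 m, Z 4986890 m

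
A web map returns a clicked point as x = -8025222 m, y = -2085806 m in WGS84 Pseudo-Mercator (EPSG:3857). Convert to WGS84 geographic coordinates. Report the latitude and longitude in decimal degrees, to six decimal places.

lat -18.411802°, lon -72.091796°

R = 6378137 m. λ = x/R = -72.09179581°.
φ = 2·arctan(exp(y/R)) − 90° = 2·arctan(0.72107) − 90° = -18.41180175°.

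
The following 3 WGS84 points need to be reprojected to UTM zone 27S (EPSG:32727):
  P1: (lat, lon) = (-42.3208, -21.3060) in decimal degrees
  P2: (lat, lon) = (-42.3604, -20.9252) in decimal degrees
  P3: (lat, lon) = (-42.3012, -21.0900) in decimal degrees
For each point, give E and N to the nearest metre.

UTM zone 27S: λ₀ = -21°, k₀ = 0.9996.
P1 (-42.3208°, -21.3060°) → (474785.481, 5314559.386) m.
P2 (-42.3604°, -20.9252°) → (506159.680, 5310205.006) m.
P3 (-42.3012°, -21.0900°) → (492581.667, 5316777.082) m.

P1: E 474785 m, N 5314559 m; P2: E 506160 m, N 5310205 m; P3: E 492582 m, N 5316777 m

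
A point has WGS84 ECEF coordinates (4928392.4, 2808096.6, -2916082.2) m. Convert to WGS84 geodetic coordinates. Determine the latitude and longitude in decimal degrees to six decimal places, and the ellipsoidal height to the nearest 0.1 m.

λ = atan2(Y, X) = 29.67360053°; p = √(X²+Y²) = 5672253.4 m.
Bowring's method on WGS84 (a = 6378137 m, b = 6356752.314 m) gives φ = -27.36419997°, h = 4281.383 m.

lat -27.364200°, lon 29.673601°, h 4281.4 m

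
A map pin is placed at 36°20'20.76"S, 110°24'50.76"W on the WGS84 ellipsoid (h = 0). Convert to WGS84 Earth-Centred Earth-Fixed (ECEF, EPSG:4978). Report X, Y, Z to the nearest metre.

WGS84: a = 6378137 m, e² = 0.006694380; N(φ) = a/√(1−e²sin²φ) = 6385646.478 m.
X = (N+h)·cosφ·cosλ = -1794168.532 m; Y = (N+h)·cosφ·sinλ = -4820742.285 m; Z = (N(1−e²)+h)·sinφ = -3758567.146 m.

X -1794169 m, Y -4820742 m, Z -3758567 m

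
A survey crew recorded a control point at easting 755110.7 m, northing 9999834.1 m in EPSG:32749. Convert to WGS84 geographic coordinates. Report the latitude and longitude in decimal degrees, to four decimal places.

Zone 49S: λ₀ = 111°, k₀ = 0.9996, false easting 500000 m, false northing 10000000 m.
Meridian distance M = (N − FN)/k₀ = -166.0 m.
Inverse transverse Mercator on WGS84 gives φ = -0.00149974°, λ = 113.29199980°.

lat -0.0015°, lon 113.2920°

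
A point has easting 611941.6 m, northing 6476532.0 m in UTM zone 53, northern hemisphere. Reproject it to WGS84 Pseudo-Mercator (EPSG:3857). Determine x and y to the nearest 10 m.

Unproject from UTM 53N (λ₀ = 135°) → φ = 58.41519996°, λ = 136.91619998°.
Web Mercator (R = 6378137 m): x = 15241441.664 m, y = 8055048.550 m.

x 15241440 m, y 8055050 m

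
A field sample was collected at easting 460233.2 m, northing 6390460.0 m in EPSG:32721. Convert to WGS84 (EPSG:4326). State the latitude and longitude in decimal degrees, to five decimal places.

Zone 21S: λ₀ = -57°, k₀ = 0.9996, false easting 500000 m, false northing 10000000 m.
Meridian distance M = (N − FN)/k₀ = -3610984.4 m.
Inverse transverse Mercator on WGS84 gives φ = -32.62270000°, λ = -57.42389992°.

lat -32.62270°, lon -57.42390°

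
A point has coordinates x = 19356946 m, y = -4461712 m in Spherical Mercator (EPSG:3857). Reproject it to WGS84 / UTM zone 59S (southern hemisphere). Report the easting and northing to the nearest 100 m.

E 756300 m, N 5883300 m

Web Mercator inverse (R = 6378137 m) → φ = -37.16200273°, λ = 173.88640446°.
UTM 59S forward: E = 756304.587 m, N = 5883254.147 m.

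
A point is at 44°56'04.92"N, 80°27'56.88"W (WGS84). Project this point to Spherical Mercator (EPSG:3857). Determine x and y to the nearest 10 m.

x -8957410 m, y 5611250 m

Web Mercator is spherical with R = a = 6378137 m.
x = R·λ = 6378137 × -1.404393145 = -8957411.882 m.
y = R·ln tan(π/4 + φ/2) = 6378137 × 0.879762725 = 5611247.189 m.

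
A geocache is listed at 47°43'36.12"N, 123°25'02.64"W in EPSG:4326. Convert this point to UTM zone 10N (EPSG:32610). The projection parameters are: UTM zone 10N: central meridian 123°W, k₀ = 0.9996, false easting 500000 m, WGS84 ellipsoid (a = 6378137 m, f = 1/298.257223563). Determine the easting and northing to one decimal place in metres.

E 468699.8 m, N 5286009.2 m

Zone 10 central meridian λ₀ = 6×10 − 183 = -123°; Δλ = -0.4174°.
Transverse Mercator on WGS84 with k₀ = 0.9996 gives E = 468699.770 m, N = 5286009.154 m.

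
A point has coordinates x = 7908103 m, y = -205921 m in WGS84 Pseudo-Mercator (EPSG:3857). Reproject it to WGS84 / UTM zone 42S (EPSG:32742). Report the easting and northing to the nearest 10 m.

E 726900 m, N 9795440 m

Web Mercator inverse (R = 6378137 m) → φ = -1.84949854°, λ = 71.03969793°.
UTM 42S forward: E = 726898.018 m, N = 9795443.740 m.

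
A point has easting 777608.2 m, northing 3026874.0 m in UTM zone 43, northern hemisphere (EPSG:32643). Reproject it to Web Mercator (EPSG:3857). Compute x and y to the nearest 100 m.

x 8661300 m, y 3165600 m

Unproject from UTM 43N (λ₀ = 75°) → φ = 27.33689994°, λ = 77.80580003°.
Web Mercator (R = 6378137 m): x = 8661302.040 m, y = 3165626.367 m.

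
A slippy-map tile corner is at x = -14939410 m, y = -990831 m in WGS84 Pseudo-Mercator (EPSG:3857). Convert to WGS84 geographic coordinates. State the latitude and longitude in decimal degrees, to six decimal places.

R = 6378137 m. λ = x/R = -134.20300339°.
φ = 2·arctan(exp(y/R)) − 90° = 2·arctan(0.85612) − 90° = -8.86520034°.

lat -8.865200°, lon -134.203003°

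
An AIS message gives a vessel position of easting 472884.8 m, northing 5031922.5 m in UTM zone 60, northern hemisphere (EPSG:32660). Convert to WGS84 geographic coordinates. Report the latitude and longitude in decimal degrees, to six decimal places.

lat 45.440300°, lon 176.653300°

Zone 60N: λ₀ = 177°, k₀ = 0.9996, false easting 500000 m.
Meridian distance M = (N − FN)/k₀ = 5033936.1 m.
Inverse transverse Mercator on WGS84 gives φ = 45.44030003°, λ = 176.65329962°.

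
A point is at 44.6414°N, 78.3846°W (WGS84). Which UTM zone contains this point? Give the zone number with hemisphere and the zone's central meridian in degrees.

Zone 17N, central meridian -81°

UTM zone = ⌊(λ + 180)/6⌋ + 1; -78.3846° ∈ [-84°, -78°) → zone 17.
Hemisphere: N (φ ≥ 0).
Central meridian λ₀ = 6×17 − 183 = -81°.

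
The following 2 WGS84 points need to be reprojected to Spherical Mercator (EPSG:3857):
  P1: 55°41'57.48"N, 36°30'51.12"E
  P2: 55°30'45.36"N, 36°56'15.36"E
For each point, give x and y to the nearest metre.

Web Mercator: x = R·λ, y = R·ln tan(π/4+φ/2), R = 6378137 m.
P1 (55.6993°, 36.5142°) → (4064742.151, 7498786.200) m.
P2 (55.5126°, 36.9376°) → (4111874.823, 7461993.697) m.

P1: x 4064742 m, y 7498786 m; P2: x 4111875 m, y 7461994 m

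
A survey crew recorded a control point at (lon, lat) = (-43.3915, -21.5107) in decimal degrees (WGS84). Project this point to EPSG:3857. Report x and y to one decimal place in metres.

x -4830319.7 m, y -2452879.3 m

Web Mercator is spherical with R = a = 6378137 m.
x = R·λ = 6378137 × -0.757324542 = -4830319.685 m.
y = R·ln tan(π/4 + φ/2) = 6378137 × -0.384576144 = -2452879.332 m.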